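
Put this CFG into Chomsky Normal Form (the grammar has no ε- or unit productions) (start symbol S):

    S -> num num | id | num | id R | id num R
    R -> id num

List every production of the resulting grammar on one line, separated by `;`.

Introduce a nonterminal for each terminal appearing in a rule of length ≥ 2: X1 → num, X2 → id.
Binarize each right-hand side of length ≥ 3 by chaining fresh nonterminals (Y1, Y2, …): affected rules were S → X2 X1 R.

S -> X1 X1 | id | num | X2 R | X2 Y1; R -> X2 X1; X1 -> num; X2 -> id; Y1 -> X1 R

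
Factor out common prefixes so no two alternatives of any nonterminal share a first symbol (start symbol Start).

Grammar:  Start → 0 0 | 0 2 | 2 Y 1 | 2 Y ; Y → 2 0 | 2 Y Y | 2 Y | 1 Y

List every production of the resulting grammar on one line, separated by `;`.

Start → 2 Y Start1 | 0 Start2; Y → 1 Y | 2 Y1; Start1 → 1 | ε; Start2 → 0 | 2; Y1 → 0 | Y Y11; Y11 → Y | ε

Start has alternatives sharing prefix '2 Y': factor to Start → 2 Y Start1 with Start1 → 1 | ε.
Start has alternatives sharing prefix '0': factor to Start → 0 Start2 with Start2 → 0 | 2.
Y has alternatives sharing prefix '2': factor to Y → 2 Y1 with Y1 → 0 | Y Y | Y.
Y1 has alternatives sharing prefix 'Y': factor to Y1 → Y Y11 with Y11 → Y | ε.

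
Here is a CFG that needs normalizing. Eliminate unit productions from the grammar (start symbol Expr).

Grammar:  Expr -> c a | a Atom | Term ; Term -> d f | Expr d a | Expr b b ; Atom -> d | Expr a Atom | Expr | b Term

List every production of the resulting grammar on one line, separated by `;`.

Expr -> d f | Expr d a | Expr b b | c a | a Atom; Term -> d f | Expr d a | Expr b b; Atom -> d f | Expr d a | Expr b b | d | Expr a Atom | b Term | c a | a Atom

Unit pairs: Atom ⇒* {Expr, Term}; Expr ⇒* {Term}.
For every A with A ⇒* B via unit rules, add B's non-unit alternatives to A; then delete every rule of the form X → Y.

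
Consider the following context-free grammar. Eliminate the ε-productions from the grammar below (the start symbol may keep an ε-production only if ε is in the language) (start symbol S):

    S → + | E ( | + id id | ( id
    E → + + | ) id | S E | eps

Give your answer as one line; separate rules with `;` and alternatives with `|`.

Nullable set = {E}.
ε ∉ L(G), so no ε-production is kept.
For each production, add variants omitting each subset of nullable occurrences: S → E ( gives E ( | (. E → S E gives S E | S.

S → + | E ( | ( | + id id | ( id; E → + + | ) id | S E | S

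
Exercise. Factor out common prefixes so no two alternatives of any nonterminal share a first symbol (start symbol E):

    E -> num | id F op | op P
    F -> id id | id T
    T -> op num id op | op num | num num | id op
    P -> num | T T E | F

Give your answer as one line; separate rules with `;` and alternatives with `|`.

E -> num | id F op | op P; F -> id F'; T -> num num | id op | op num T'; P -> num | T T E | F; F' -> id | T; T' -> id op | eps

F has alternatives sharing prefix 'id': factor to F → id F' with F' → id | T.
T has alternatives sharing prefix 'op num': factor to T → op num T' with T' → id op | ε.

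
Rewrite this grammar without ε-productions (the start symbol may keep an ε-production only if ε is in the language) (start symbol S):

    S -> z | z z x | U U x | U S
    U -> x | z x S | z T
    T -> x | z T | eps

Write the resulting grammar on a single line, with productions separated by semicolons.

Nullable set = {T}.
ε ∉ L(G), so no ε-production is kept.
Expand every rule over subsets of its nullable positions: U → z T gives z T | z. T → z T gives z T | z.

S -> z | z z x | U U x | U S; U -> x | z x S | z T | z; T -> x | z T | z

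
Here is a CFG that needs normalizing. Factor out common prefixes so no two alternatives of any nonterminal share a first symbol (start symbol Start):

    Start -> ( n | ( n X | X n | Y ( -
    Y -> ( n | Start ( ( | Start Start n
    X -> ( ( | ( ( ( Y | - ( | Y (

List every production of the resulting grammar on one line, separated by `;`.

Start has alternatives sharing prefix '( n': factor to Start → ( n Start1 with Start1 → ε | X.
Y has alternatives sharing prefix 'Start': factor to Y → Start Y1 with Y1 → ( ( | Start n.
X has alternatives sharing prefix '( (': factor to X → ( ( X1 with X1 → ε | ( Y.

Start -> X n | Y ( - | ( n Start1; Y -> ( n | Start Y1; X -> - ( | Y ( | ( ( X1; Start1 -> ε | X; Y1 -> ( ( | Start n; X1 -> ε | ( Y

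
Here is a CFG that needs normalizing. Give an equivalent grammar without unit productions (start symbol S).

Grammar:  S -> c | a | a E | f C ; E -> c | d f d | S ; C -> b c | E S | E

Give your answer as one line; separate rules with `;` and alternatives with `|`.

Unit pairs: C ⇒* {E, S}; E ⇒* {S}.
For every A with A ⇒* B via unit rules, add B's non-unit alternatives to A; then delete every rule of the form X → Y.

S -> c | a | a E | f C; E -> c | d f d | a | a E | f C; C -> c | d f d | b c | E S | a | a E | f C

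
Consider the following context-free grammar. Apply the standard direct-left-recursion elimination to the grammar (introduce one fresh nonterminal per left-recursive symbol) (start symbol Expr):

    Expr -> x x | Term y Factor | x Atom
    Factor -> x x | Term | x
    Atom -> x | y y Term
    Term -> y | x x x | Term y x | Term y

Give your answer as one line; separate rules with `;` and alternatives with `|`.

Expr -> x x | Term y Factor | x Atom; Factor -> x x | Term | x; Atom -> x | y y Term; Term -> y Term1 | x x x Term1; Term1 -> y x Term1 | y Term1 | ε

Directly left-recursive nonterminal: Term.
For Term: α = {y x, y}, β = {y, x x x}. Rewrite as Term → β Term1 and Term1 → α Term1 | ε.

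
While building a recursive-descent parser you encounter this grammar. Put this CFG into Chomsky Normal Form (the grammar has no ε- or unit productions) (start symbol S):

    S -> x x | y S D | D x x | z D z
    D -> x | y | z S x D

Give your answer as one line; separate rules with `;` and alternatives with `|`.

S -> X1 X1 | X2 Y1 | D Y2 | X3 Y3; D -> x | y | X3 Y4; X1 -> x; X2 -> y; X3 -> z; Y1 -> S D; Y2 -> X1 X1; Y3 -> D X3; Y4 -> S Y5; Y5 -> X1 D

Introduce a nonterminal for each terminal appearing in a rule of length ≥ 2: X1 → x, X2 → y, X3 → z.
Binarize each right-hand side of length ≥ 3 by chaining fresh nonterminals (Y1, Y2, …): affected rules were S → X2 S D; S → D X1 X1; S → X3 D X3; D → X3 S X1 D.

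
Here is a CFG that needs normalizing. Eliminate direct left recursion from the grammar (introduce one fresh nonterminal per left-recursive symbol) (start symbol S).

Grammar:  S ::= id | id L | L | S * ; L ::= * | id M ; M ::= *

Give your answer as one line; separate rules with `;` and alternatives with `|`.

S ::= id S' | id L S' | L S'; L ::= * | id M; M ::= *; S' ::= * S' | ε

S is directly left-recursive.
For S: α = {*}, β = {id, id L, L}. Rewrite as S → β S' and S' → α S' | ε.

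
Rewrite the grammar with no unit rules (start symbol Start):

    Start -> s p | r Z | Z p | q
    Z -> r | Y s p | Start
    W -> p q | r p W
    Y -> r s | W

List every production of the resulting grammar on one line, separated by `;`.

Start -> s p | r Z | Z p | q; Z -> r | Y s p | s p | r Z | Z p | q; W -> p q | r p W; Y -> p q | r p W | r s

Unit pairs: Y ⇒* {W}; Z ⇒* {Start}.
Replace each nonterminal's rules with the union of the non-unit rules of every nonterminal it unit-derives.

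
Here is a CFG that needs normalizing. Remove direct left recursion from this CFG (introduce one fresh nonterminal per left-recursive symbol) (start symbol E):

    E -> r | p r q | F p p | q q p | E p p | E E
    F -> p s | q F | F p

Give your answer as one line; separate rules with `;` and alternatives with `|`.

E, F are directly left-recursive.
For E: α = {p p, E}, β = {r, p r q, F p p, q q p}. Rewrite as E → β E' and E' → α E' | ε.
For F: α = {p}, β = {p s, q F}. Rewrite as F → β F' and F' → α F' | ε.

E -> r E' | p r q E' | F p p E' | q q p E'; F -> p s F' | q F F'; E' -> p p E' | E E' | ε; F' -> p F' | ε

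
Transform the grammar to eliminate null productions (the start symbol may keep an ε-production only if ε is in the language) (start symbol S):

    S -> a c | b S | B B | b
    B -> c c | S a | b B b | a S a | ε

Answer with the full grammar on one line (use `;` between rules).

S -> a c | b S | b | B B | B | ε; B -> c c | S a | a | b B b | b b | a S a | a a

Nullable nonterminals: {B, S}.
ε ∈ L(G) since S is nullable, so keep S → ε.
For each production, add variants omitting each subset of nullable occurrences: S → b S gives b S | b. S → B B gives B B | B. B → S a gives S a | a. B → b B b gives b B b | b b.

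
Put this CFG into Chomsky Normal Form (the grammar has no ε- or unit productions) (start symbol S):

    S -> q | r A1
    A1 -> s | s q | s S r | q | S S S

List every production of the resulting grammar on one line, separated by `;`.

Introduce a nonterminal for each terminal appearing in a rule of length ≥ 2: X1 → r, X2 → s, X3 → q.
Binarize each right-hand side of length ≥ 3 by chaining fresh nonterminals (Y1, Y2, …): affected rules were A1 → X2 S X1; A1 → S S S.

S -> q | X1 A1; A1 -> s | X2 X3 | X2 Y1 | q | S Y2; X1 -> r; X2 -> s; X3 -> q; Y1 -> S X1; Y2 -> S S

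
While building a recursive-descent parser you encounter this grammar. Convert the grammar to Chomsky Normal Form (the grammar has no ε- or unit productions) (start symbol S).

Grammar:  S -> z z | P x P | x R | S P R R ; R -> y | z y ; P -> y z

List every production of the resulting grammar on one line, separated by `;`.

Introduce a nonterminal for each terminal appearing in a rule of length ≥ 2: X1 → z, X2 → x, X3 → y.
Binarize each right-hand side of length ≥ 3 by chaining fresh nonterminals (Y1, Y2, …): affected rules were S → P X2 P; S → S P R R.

S -> X1 X1 | P Y1 | X2 R | S Y2; R -> y | X1 X3; P -> X3 X1; X1 -> z; X2 -> x; X3 -> y; Y1 -> X2 P; Y2 -> P Y3; Y3 -> R R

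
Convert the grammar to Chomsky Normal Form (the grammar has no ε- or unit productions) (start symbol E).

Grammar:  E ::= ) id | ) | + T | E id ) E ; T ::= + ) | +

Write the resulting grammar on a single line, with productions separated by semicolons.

Introduce a nonterminal for each terminal appearing in a rule of length ≥ 2: X1 → ), X2 → id, X3 → +.
Binarize each right-hand side of length ≥ 3 by chaining fresh nonterminals (Y1, Y2, …): affected rules were E → E X2 X1 E.

E ::= X1 X2 | ) | X3 T | E Y1; T ::= X3 X1 | +; X1 ::= ); X2 ::= id; X3 ::= +; Y1 ::= X2 Y2; Y2 ::= X1 E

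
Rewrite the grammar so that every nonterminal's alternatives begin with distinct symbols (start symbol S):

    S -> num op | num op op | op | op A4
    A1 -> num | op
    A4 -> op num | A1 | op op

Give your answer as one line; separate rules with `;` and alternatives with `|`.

S has alternatives sharing prefix 'num op': factor to S → num op S' with S' → ε | op.
S has alternatives sharing prefix 'op': factor to S → op S'' with S'' → ε | A4.
A4 has alternatives sharing prefix 'op': factor to A4 → op A4' with A4' → num | op.

S -> num op S' | op S''; A1 -> num | op; A4 -> A1 | op A4'; S' -> ε | op; S'' -> ε | A4; A4' -> num | op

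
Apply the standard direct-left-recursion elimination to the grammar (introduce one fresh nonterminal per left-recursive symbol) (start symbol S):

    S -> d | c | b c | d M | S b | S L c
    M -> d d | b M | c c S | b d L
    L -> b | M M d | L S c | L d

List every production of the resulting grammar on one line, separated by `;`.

S, L are directly left-recursive.
For S: α = {b, L c}, β = {d, c, b c, d M}. Rewrite as S → β S' and S' → α S' | ε.
For L: α = {S c, d}, β = {b, M M d}. Rewrite as L → β L' and L' → α L' | ε.

S -> d S' | c S' | b c S' | d M S'; M -> d d | b M | c c S | b d L; L -> b L' | M M d L'; S' -> b S' | L c S' | eps; L' -> S c L' | d L' | eps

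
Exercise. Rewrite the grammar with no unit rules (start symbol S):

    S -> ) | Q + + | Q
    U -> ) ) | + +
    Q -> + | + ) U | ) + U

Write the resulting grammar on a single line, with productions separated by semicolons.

Unit pairs: S ⇒* {Q}.
Replace each nonterminal's rules with the union of the non-unit rules of every nonterminal it unit-derives.

S -> ) | Q + + | + | + ) U | ) + U; U -> ) ) | + +; Q -> + | + ) U | ) + U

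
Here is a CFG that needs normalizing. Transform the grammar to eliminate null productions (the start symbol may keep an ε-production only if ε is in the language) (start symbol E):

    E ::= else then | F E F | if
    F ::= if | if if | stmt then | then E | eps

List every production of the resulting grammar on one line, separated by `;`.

E ::= else then | F E F | F E | E F | if; F ::= if | if if | stmt then | then E

Nullable set = {F}.
ε ∉ L(G), so no ε-production is kept.
Expand every rule over subsets of its nullable positions: E → F E F gives F E F | F E | E F.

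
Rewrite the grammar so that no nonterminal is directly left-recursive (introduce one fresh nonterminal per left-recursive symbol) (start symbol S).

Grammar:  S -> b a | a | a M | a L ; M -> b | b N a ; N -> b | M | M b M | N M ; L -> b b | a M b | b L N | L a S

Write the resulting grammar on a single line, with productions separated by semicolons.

Directly left-recursive nonterminals: N, L.
For N: α = {M}, β = {b, M, M b M}. Rewrite as N → β N' and N' → α N' | ε.
For L: α = {a S}, β = {b b, a M b, b L N}. Rewrite as L → β L' and L' → α L' | ε.

S -> b a | a | a M | a L; M -> b | b N a; N -> b N' | M N' | M b M N'; L -> b b L' | a M b L' | b L N L'; N' -> M N' | ε; L' -> a S L' | ε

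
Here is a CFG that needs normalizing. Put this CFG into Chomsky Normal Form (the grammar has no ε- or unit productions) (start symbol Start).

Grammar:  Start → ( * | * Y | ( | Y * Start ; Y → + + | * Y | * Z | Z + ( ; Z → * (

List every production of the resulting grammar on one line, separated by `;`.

Introduce a nonterminal for each terminal appearing in a rule of length ≥ 2: X1 → (, X2 → *, X3 → +.
Binarize each right-hand side of length ≥ 3 by chaining fresh nonterminals (Y1, Y2, …): affected rules were Start → Y X2 Start; Y → Z X3 X1.

Start → X1 X2 | X2 Y | ( | Y Y1; Y → X3 X3 | X2 Y | X2 Z | Z Y2; Z → X2 X1; X1 → (; X2 → *; X3 → +; Y1 → X2 Start; Y2 → X3 X1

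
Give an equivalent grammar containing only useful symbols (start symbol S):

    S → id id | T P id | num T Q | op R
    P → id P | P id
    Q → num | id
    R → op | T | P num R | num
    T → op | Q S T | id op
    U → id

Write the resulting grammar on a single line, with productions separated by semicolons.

Generating nonterminals: {Q, R, S, T, U}.
Reachable from S after that: {Q, R, S, T}.
Removed useless symbols: {P, U} and every production mentioning them.

S → id id | num T Q | op R; Q → num | id; R → op | T | num; T → op | Q S T | id op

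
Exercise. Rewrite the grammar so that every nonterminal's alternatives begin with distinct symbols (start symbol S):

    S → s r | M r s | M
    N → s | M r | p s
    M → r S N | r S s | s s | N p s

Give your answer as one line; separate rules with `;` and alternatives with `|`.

S has alternatives sharing prefix 'M': factor to S → M S' with S' → r s | ε.
M has alternatives sharing prefix 'r S': factor to M → r S M' with M' → N | s.

S → s r | M S'; N → s | M r | p s; M → s s | N p s | r S M'; S' → r s | ε; M' → N | s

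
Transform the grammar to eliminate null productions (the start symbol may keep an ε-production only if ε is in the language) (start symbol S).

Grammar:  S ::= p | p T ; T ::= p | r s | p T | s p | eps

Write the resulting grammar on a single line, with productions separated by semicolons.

S ::= p | p T; T ::= p | r s | p T | s p

Nullable nonterminals: {T}.
ε ∉ L(G), so no ε-production is kept.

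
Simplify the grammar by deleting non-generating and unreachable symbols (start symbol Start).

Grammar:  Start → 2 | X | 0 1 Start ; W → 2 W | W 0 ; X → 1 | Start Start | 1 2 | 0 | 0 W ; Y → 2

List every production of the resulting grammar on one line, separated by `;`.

Start → 2 | X | 0 1 Start; X → 1 | Start Start | 1 2 | 0

Generating nonterminals: {Start, X, Y}.
Reachable from Start after that: {Start, X}.
Removed useless symbols: {W, Y} and every production mentioning them.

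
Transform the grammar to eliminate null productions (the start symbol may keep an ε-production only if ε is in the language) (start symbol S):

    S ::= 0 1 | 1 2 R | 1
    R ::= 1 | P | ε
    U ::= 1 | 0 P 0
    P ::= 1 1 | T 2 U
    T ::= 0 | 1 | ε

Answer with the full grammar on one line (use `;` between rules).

S ::= 0 1 | 1 2 R | 1 2 | 1; R ::= 1 | P; U ::= 1 | 0 P 0; P ::= 1 1 | T 2 U | 2 U; T ::= 0 | 1

Nullable nonterminals: {R, T}.
ε ∉ L(G), so no ε-production is kept.
Add the nullable-subset variants: S → 1 2 R gives 1 2 R | 1 2. P → T 2 U gives T 2 U | 2 U.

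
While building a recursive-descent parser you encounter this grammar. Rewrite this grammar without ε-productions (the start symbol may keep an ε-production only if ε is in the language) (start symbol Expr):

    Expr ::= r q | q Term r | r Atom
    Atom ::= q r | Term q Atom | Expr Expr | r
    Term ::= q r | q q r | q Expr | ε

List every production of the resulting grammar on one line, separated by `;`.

Nullable nonterminals: {Term}.
ε ∉ L(G), so no ε-production is kept.
For each production, add variants omitting each subset of nullable occurrences: Expr → q Term r gives q Term r | q r. Atom → Term q Atom gives Term q Atom | q Atom.

Expr ::= r q | q Term r | q r | r Atom; Atom ::= q r | Term q Atom | q Atom | Expr Expr | r; Term ::= q r | q q r | q Expr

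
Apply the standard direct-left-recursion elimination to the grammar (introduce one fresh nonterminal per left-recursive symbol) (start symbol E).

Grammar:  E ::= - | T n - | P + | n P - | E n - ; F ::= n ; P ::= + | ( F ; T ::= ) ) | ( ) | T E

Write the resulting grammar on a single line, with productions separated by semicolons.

E ::= - E' | T n - E' | P + E' | n P - E'; F ::= n; P ::= + | ( F; T ::= ) ) T' | ( ) T'; E' ::= n - E' | ε; T' ::= E T' | ε

Left recursion appears on E, T.
For E: α = {n -}, β = {-, T n -, P +, n P -}. Rewrite as E → β E' and E' → α E' | ε.
For T: α = {E}, β = {) ), ( )}. Rewrite as T → β T' and T' → α T' | ε.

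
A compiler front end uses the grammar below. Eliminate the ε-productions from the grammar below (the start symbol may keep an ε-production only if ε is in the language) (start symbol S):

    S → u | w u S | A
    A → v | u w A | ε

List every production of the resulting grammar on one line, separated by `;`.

Nullable nonterminals: {A, S}.
ε ∈ L(G) since S is nullable, so keep S → ε.
Expand every rule over subsets of its nullable positions: S → w u S gives w u S | w u. A → u w A gives u w A | u w.

S → u | w u S | w u | A | ε; A → v | u w A | u w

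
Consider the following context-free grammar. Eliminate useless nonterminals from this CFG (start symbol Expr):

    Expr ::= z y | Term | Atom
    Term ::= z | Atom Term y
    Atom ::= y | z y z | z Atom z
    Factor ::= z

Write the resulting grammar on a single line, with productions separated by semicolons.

Expr ::= z y | Term | Atom; Term ::= z | Atom Term y; Atom ::= y | z y z | z Atom z

Generating nonterminals: {Atom, Expr, Factor, Term}.
Reachable from Expr after that: {Atom, Expr, Term}.
Removed useless symbols: {Factor} and every production mentioning them.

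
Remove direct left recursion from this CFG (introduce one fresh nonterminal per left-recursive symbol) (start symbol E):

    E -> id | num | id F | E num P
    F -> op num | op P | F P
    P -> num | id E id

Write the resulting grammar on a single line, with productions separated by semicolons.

E, F are directly left-recursive.
For E: α = {num P}, β = {id, num, id F}. Rewrite as E → β E' and E' → α E' | ε.
For F: α = {P}, β = {op num, op P}. Rewrite as F → β F' and F' → α F' | ε.

E -> id E' | num E' | id F E'; F -> op num F' | op P F'; P -> num | id E id; E' -> num P E' | ε; F' -> P F' | ε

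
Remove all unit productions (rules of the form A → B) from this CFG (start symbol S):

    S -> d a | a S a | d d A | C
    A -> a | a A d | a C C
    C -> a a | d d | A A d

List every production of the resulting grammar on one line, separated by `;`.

S -> a a | d d | A A d | d a | a S a | d d A; A -> a | a A d | a C C; C -> a a | d d | A A d

Unit pairs: S ⇒* {C}.
For each unit pair (A, B), copy every non-unit production of B to A, then drop all unit productions.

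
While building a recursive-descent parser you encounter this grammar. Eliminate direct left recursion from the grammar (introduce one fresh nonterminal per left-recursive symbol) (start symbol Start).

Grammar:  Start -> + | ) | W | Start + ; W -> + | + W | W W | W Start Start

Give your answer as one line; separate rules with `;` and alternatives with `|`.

Left recursion appears on Start, W.
For Start: α = {+}, β = {+, ), W}. Rewrite as Start → β Start1 and Start1 → α Start1 | ε.
For W: α = {W, Start Start}, β = {+, + W}. Rewrite as W → β W1 and W1 → α W1 | ε.

Start -> + Start1 | ) Start1 | W Start1; W -> + W1 | + W W1; Start1 -> + Start1 | ε; W1 -> W W1 | Start Start W1 | ε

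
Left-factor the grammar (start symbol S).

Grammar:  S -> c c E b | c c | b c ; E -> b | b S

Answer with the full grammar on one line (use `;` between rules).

S has alternatives sharing prefix 'c c': factor to S → c c S' with S' → E b | ε.
E has alternatives sharing prefix 'b': factor to E → b E' with E' → ε | S.

S -> b c | c c S'; E -> b E'; S' -> E b | eps; E' -> eps | S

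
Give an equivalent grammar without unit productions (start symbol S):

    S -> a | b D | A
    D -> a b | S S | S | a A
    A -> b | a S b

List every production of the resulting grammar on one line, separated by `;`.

Unit pairs: D ⇒* {A, S}; S ⇒* {A}.
Replace each nonterminal's rules with the union of the non-unit rules of every nonterminal it unit-derives.

S -> a | b D | b | a S b; D -> a | b D | a b | S S | a A | b | a S b; A -> b | a S b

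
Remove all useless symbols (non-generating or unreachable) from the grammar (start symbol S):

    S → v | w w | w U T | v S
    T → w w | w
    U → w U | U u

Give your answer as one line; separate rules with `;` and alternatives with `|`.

S → v | w w | v S

Generating nonterminals: {S, T}.
Reachable from S after that: {S}.
Removed useless symbols: {T, U} and every production mentioning them.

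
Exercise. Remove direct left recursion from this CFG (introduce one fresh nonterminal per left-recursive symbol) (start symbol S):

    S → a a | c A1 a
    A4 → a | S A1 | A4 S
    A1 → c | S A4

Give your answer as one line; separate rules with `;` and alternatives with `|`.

A4 is directly left-recursive.
For A4: α = {S}, β = {a, S A1}. Rewrite as A4 → β A4' and A4' → α A4' | ε.

S → a a | c A1 a; A4 → a A4' | S A1 A4'; A1 → c | S A4; A4' → S A4' | eps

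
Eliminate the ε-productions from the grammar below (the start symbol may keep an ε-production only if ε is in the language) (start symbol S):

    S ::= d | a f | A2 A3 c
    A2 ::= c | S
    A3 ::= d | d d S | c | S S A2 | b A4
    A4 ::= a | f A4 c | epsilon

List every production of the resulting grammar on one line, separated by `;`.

S ::= d | a f | A2 A3 c; A2 ::= c | S; A3 ::= d | d d S | c | S S A2 | b A4 | b; A4 ::= a | f A4 c | f c

Nullable nonterminals: {A4}.
ε ∉ L(G), so no ε-production is kept.
Expand every rule over subsets of its nullable positions: A3 → b A4 gives b A4 | b. A4 → f A4 c gives f A4 c | f c.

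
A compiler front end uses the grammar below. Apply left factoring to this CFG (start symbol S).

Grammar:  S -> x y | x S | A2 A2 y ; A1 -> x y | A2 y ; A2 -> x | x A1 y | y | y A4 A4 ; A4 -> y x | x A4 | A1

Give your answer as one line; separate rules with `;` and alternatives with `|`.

S -> A2 A2 y | x S'; A1 -> x y | A2 y; A2 -> x A2' | y A2''; A4 -> y x | x A4 | A1; S' -> y | S; A2' -> epsilon | A1 y; A2'' -> epsilon | A4 A4

S has alternatives sharing prefix 'x': factor to S → x S' with S' → y | S.
A2 has alternatives sharing prefix 'x': factor to A2 → x A2' with A2' → ε | A1 y.
A2 has alternatives sharing prefix 'y': factor to A2 → y A2'' with A2'' → ε | A4 A4.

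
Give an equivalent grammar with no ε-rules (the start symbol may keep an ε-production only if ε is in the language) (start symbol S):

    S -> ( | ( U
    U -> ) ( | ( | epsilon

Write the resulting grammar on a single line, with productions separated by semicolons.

S -> ( | ( U; U -> ) ( | (

Nullable set = {U}.
ε ∉ L(G), so no ε-production is kept.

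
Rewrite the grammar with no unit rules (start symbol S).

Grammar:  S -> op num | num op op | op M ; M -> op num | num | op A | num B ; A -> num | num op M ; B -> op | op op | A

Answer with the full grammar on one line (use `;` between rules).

S -> op num | num op op | op M; M -> op num | num | op A | num B; A -> num | num op M; B -> op | op op | num | num op M

Unit pairs: B ⇒* {A}.
For each unit pair (A, B), copy every non-unit production of B to A, then drop all unit productions.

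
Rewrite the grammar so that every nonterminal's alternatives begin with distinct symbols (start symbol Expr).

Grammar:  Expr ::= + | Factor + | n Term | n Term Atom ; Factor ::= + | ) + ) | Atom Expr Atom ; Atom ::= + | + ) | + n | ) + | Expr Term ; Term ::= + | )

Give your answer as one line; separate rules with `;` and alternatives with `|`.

Expr has alternatives sharing prefix 'n Term': factor to Expr → n Term Expr1 with Expr1 → ε | Atom.
Atom has alternatives sharing prefix '+': factor to Atom → + Atom1 with Atom1 → ε | ) | n.

Expr ::= + | Factor + | n Term Expr1; Factor ::= + | ) + ) | Atom Expr Atom; Atom ::= ) + | Expr Term | + Atom1; Term ::= + | ); Expr1 ::= ε | Atom; Atom1 ::= ε | ) | n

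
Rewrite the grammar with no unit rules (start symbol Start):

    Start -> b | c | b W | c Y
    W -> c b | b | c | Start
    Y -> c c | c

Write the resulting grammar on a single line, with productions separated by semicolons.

Unit pairs: W ⇒* {Start}.
For each unit pair (A, B), copy every non-unit production of B to A, then drop all unit productions.

Start -> b | c | b W | c Y; W -> b | c | b W | c Y | c b; Y -> c c | c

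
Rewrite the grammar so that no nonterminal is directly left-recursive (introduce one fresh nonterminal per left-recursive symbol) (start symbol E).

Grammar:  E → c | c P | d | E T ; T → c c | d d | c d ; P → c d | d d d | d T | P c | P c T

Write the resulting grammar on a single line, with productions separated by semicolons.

E → c E' | c P E' | d E'; T → c c | d d | c d; P → c d P' | d d d P' | d T P'; E' → T E' | epsilon; P' → c P' | c T P' | epsilon

Directly left-recursive nonterminals: E, P.
For E: α = {T}, β = {c, c P, d}. Rewrite as E → β E' and E' → α E' | ε.
For P: α = {c, c T}, β = {c d, d d d, d T}. Rewrite as P → β P' and P' → α P' | ε.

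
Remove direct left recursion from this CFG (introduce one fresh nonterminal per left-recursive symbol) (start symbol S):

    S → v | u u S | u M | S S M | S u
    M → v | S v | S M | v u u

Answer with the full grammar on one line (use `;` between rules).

S → v S' | u u S S' | u M S'; M → v | S v | S M | v u u; S' → S M S' | u S' | ε

S is directly left-recursive.
For S: α = {S M, u}, β = {v, u u S, u M}. Rewrite as S → β S' and S' → α S' | ε.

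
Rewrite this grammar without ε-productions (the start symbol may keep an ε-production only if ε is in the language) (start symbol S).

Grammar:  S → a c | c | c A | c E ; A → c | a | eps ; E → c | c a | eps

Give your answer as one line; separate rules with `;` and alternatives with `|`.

Nullable set = {A, E}.
ε ∉ L(G), so no ε-production is kept.

S → a c | c | c A | c E; A → c | a; E → c | c a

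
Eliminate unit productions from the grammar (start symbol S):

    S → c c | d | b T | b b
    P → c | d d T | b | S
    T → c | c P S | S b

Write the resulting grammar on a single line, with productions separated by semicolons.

S → c c | d | b T | b b; P → c c | d | b T | b b | c | d d T | b; T → c | c P S | S b

Unit pairs: P ⇒* {S}.
Replace each nonterminal's rules with the union of the non-unit rules of every nonterminal it unit-derives.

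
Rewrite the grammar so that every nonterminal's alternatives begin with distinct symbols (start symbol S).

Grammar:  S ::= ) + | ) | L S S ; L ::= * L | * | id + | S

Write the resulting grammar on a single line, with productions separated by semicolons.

S ::= L S S | ) S'; L ::= id + | S | * L'; S' ::= + | ε; L' ::= L | ε

S has alternatives sharing prefix ')': factor to S → ) S' with S' → + | ε.
L has alternatives sharing prefix '*': factor to L → * L' with L' → L | ε.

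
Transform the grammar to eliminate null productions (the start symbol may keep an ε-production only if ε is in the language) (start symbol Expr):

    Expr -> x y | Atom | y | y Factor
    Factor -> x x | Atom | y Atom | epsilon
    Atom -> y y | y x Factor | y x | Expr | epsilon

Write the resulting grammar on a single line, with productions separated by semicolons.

Nullable set = {Atom, Expr, Factor}.
ε ∈ L(G) since Expr is nullable, so keep Expr → ε.
For each production, add variants omitting each subset of nullable occurrences: Factor → y Atom gives y Atom | y. Atom → y x Factor gives y x Factor | y x.

Expr -> x y | Atom | y | y Factor | ε; Factor -> x x | Atom | y Atom | y; Atom -> y y | y x Factor | y x | Expr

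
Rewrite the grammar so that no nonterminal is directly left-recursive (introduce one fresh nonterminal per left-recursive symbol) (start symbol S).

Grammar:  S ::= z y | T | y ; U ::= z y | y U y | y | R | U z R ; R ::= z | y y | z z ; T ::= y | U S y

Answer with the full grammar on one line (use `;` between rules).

Left recursion appears on U.
For U: α = {z R}, β = {z y, y U y, y, R}. Rewrite as U → β U' and U' → α U' | ε.

S ::= z y | T | y; U ::= z y U' | y U y U' | y U' | R U'; R ::= z | y y | z z; T ::= y | U S y; U' ::= z R U' | ε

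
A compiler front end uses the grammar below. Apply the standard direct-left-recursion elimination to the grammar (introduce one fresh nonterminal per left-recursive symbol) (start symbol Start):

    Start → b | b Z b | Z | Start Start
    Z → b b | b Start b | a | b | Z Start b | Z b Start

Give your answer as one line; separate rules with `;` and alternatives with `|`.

Left recursion appears on Start, Z.
For Start: α = {Start}, β = {b, b Z b, Z}. Rewrite as Start → β Start1 and Start1 → α Start1 | ε.
For Z: α = {Start b, b Start}, β = {b b, b Start b, a, b}. Rewrite as Z → β Z1 and Z1 → α Z1 | ε.

Start → b Start1 | b Z b Start1 | Z Start1; Z → b b Z1 | b Start b Z1 | a Z1 | b Z1; Start1 → Start Start1 | ε; Z1 → Start b Z1 | b Start Z1 | ε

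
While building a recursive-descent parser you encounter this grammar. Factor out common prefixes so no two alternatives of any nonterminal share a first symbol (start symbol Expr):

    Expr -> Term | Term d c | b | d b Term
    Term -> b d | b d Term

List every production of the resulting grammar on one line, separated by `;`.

Expr has alternatives sharing prefix 'Term': factor to Expr → Term Expr1 with Expr1 → ε | d c.
Term has alternatives sharing prefix 'b d': factor to Term → b d Term1 with Term1 → ε | Term.

Expr -> b | d b Term | Term Expr1; Term -> b d Term1; Expr1 -> ε | d c; Term1 -> ε | Term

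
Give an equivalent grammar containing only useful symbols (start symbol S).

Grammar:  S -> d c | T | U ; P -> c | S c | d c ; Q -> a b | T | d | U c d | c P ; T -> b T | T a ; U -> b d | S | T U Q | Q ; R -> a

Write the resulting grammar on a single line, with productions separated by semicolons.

S -> d c | U; P -> c | S c | d c; Q -> a b | d | U c d | c P; U -> b d | S | Q

Generating nonterminals: {P, Q, R, S, U}.
Reachable from S after that: {P, Q, S, U}.
Removed useless symbols: {R, T} and every production mentioning them.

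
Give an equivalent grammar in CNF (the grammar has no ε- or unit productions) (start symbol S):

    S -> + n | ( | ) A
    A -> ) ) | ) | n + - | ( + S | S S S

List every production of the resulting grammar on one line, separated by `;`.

Introduce a nonterminal for each terminal appearing in a rule of length ≥ 2: X1 → +, X2 → n, X3 → ), X4 → -, X5 → (.
Binarize each right-hand side of length ≥ 3 by chaining fresh nonterminals (Y1, Y2, …): affected rules were A → X2 X1 X4; A → X5 X1 S; A → S S S.

S -> X1 X2 | ( | X3 A; A -> X3 X3 | ) | X2 Y1 | X5 Y2 | S Y3; X1 -> +; X2 -> n; X3 -> ); X4 -> -; X5 -> (; Y1 -> X1 X4; Y2 -> X1 S; Y3 -> S S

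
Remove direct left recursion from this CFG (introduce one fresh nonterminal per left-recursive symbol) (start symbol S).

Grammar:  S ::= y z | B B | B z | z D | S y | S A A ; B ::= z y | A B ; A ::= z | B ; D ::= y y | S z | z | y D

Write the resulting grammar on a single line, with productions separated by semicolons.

S ::= y z S' | B B S' | B z S' | z D S'; B ::= z y | A B; A ::= z | B; D ::= y y | S z | z | y D; S' ::= y S' | A A S' | ε

Left recursion appears on S.
For S: α = {y, A A}, β = {y z, B B, B z, z D}. Rewrite as S → β S' and S' → α S' | ε.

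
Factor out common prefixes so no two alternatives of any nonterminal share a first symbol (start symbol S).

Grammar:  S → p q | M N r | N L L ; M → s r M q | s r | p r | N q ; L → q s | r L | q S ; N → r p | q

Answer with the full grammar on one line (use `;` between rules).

S → p q | M N r | N L L; M → p r | N q | s r M'; L → r L | q L'; N → r p | q; M' → M q | ε; L' → s | S

M has alternatives sharing prefix 's r': factor to M → s r M' with M' → M q | ε.
L has alternatives sharing prefix 'q': factor to L → q L' with L' → s | S.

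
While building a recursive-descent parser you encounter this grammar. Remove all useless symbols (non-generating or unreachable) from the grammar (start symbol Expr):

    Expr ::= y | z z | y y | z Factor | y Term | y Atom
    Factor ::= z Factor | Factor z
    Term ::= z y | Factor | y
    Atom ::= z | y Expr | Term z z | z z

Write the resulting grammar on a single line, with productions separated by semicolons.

Expr ::= y | z z | y y | y Term | y Atom; Term ::= z y | y; Atom ::= z | y Expr | Term z z | z z

Generating nonterminals: {Atom, Expr, Term}.
Reachable from Expr after that: {Atom, Expr, Term}.
Removed useless symbols: {Factor} and every production mentioning them.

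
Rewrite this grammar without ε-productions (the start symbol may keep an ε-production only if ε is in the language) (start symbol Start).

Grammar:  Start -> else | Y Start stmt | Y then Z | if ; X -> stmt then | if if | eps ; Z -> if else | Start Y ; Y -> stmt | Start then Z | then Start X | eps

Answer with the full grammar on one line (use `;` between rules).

Nullable set = {X, Y}.
ε ∉ L(G), so no ε-production is kept.
For each production, add variants omitting each subset of nullable occurrences: Start → Y Start stmt gives Y Start stmt | Start stmt. Start → Y then Z gives Y then Z | then Z. Z → Start Y gives Start Y | Start. Y → then Start X gives then Start X | then Start.

Start -> else | Y Start stmt | Start stmt | Y then Z | then Z | if; X -> stmt then | if if; Z -> if else | Start Y | Start; Y -> stmt | Start then Z | then Start X | then Start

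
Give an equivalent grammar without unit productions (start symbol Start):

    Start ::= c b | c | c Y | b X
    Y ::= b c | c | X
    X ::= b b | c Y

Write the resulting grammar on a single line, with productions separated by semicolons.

Unit pairs: Y ⇒* {X}.
For each unit pair (A, B), copy every non-unit production of B to A, then drop all unit productions.

Start ::= c b | c | c Y | b X; Y ::= b b | c Y | b c | c; X ::= b b | c Y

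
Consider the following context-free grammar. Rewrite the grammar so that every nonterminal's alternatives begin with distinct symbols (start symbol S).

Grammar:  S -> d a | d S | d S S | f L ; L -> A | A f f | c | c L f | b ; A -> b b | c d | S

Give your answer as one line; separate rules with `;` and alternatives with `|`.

S -> f L | d S'; L -> b | A L' | c L''; A -> b b | c d | S; S' -> a | S S''; L' -> ε | f f; L'' -> ε | L f; S'' -> ε | S

S has alternatives sharing prefix 'd': factor to S → d S' with S' → a | S | S S.
L has alternatives sharing prefix 'A': factor to L → A L' with L' → ε | f f.
L has alternatives sharing prefix 'c': factor to L → c L'' with L'' → ε | L f.
S' has alternatives sharing prefix 'S': factor to S' → S S'' with S'' → ε | S.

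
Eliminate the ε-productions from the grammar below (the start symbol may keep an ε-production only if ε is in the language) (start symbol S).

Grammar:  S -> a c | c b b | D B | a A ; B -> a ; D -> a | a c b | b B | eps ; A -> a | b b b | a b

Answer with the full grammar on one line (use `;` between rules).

S -> a c | c b b | D B | B | a A; B -> a; D -> a | a c b | b B; A -> a | b b b | a b

The nullable symbols are {D}.
ε ∉ L(G), so no ε-production is kept.
For each production, add variants omitting each subset of nullable occurrences: S → D B gives D B | B.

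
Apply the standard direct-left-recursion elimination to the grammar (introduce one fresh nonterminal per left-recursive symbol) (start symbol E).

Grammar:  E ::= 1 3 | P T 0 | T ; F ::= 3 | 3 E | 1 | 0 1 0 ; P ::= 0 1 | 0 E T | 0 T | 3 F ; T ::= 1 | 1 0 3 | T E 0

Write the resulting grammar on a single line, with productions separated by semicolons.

E ::= 1 3 | P T 0 | T; F ::= 3 | 3 E | 1 | 0 1 0; P ::= 0 1 | 0 E T | 0 T | 3 F; T ::= 1 T' | 1 0 3 T'; T' ::= E 0 T' | ε

Left recursion appears on T.
For T: α = {E 0}, β = {1, 1 0 3}. Rewrite as T → β T' and T' → α T' | ε.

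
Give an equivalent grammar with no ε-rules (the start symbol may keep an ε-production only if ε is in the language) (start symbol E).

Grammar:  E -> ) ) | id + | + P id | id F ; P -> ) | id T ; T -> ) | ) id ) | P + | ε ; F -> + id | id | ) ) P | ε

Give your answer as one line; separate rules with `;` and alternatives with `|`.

Nullable set = {F, T}.
ε ∉ L(G), so no ε-production is kept.
Add the nullable-subset variants: E → id F gives id F | id. P → id T gives id T | id.

E -> ) ) | id + | + P id | id F | id; P -> ) | id T | id; T -> ) | ) id ) | P +; F -> + id | id | ) ) P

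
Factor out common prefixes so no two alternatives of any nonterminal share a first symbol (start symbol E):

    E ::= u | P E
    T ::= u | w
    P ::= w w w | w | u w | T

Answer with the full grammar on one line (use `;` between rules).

P has alternatives sharing prefix 'w': factor to P → w P' with P' → w w | ε.

E ::= u | P E; T ::= u | w; P ::= u w | T | w P'; P' ::= w w | ε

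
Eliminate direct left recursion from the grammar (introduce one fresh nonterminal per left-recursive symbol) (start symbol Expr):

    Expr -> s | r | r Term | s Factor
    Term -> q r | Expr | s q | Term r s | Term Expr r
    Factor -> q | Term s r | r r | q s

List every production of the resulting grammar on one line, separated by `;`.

Expr -> s | r | r Term | s Factor; Term -> q r Term1 | Expr Term1 | s q Term1; Factor -> q | Term s r | r r | q s; Term1 -> r s Term1 | Expr r Term1 | eps

Term is directly left-recursive.
For Term: α = {r s, Expr r}, β = {q r, Expr, s q}. Rewrite as Term → β Term1 and Term1 → α Term1 | ε.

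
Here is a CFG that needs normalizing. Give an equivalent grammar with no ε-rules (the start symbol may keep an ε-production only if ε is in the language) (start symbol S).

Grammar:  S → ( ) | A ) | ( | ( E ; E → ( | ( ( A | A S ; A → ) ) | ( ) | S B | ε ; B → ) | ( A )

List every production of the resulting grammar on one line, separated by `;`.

S → ( ) | A ) | ) | ( | ( E; E → ( | ( ( A | ( ( | A S | S; A → ) ) | ( ) | S B; B → ) | ( A ) | ( )

Nullable nonterminals: {A}.
ε ∉ L(G), so no ε-production is kept.
For each production, add variants omitting each subset of nullable occurrences: S → A ) gives A ) | ). E → ( ( A gives ( ( A | ( (. E → A S gives A S | S. B → ( A ) gives ( A ) | ( ).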